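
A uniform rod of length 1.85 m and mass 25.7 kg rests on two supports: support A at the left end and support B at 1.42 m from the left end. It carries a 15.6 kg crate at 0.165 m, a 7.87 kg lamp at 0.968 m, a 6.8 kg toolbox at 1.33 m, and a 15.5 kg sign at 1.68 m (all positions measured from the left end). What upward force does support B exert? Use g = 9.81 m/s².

R_B ≈ 477 N

Taking torques about support A:
Beam weight: 25.7 × 9.81 = 252.1 N down at 0.925 m → arm 0.925 m, τ = 252.1 × 0.925 = 233.2 N·m clockwise.
Crate: 15.6 × 9.81 = 153 N down at 0.165 m → arm 0.165 m, τ = 153 × 0.165 = 25.25 N·m clockwise.
Lamp: 7.87 × 9.81 = 77.2 N down at 0.968 m → arm 0.968 m, τ = 77.2 × 0.968 = 74.73 N·m clockwise.
Toolbox: 6.8 × 9.81 = 66.71 N down at 1.33 m → arm 1.33 m, τ = 66.71 × 1.33 = 88.72 N·m clockwise.
Sign: 15.5 × 9.81 = 152.1 N down at 1.68 m → arm 1.68 m, τ = 152.1 × 1.68 = 255.5 N·m clockwise.
Net load moment about support A = 677.4 N·m clockwise.
Reaction R at support B is upward at 1.42 m, arm 1.42 m → moment R × 1.42 counterclockwise.
Balancing moments: R × 1.42 = 677.4, giving R = 477 N.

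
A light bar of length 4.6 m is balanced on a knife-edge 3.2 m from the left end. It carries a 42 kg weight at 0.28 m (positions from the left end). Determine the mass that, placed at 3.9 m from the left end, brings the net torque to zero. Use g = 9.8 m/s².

m ≈ 175 kg

About the knife-edge (at 3.2 m from the left end):
Weight: 42 × 9.8 = 411.6 N down at 0.28 m → arm 2.92 m, τ = 411.6 × 2.92 = 1202 N·m counterclockwise.
Net moment of known loads = 1202 N·m counterclockwise.
An unknown mass m at 3.9 m has arm 0.7 m; its moment is m·g·0.7 clockwise.
Balancing moments: m × 9.8 × 0.7 = 1202, giving m = 1202 / (9.8 × 0.7) = 175 kg.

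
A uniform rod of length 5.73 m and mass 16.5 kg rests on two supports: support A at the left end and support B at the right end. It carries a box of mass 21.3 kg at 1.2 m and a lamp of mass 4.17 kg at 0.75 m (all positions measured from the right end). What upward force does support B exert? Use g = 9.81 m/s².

Taking torques about support A:
Beam weight: 16.5 × 9.81 = 161.9 N down at 2.865 m → arm 2.865 m, τ = 161.9 × 2.865 = 463.8 N·m clockwise.
Box: 21.3 × 9.81 = 209 N down at 1.2 m → arm 4.53 m, τ = 209 × 4.53 = 946.8 N·m clockwise.
Lamp: 4.17 × 9.81 = 40.91 N down at 0.75 m → arm 4.98 m, τ = 40.91 × 4.98 = 203.7 N·m clockwise.
Net load moment about support A = 1614 N·m clockwise.
Reaction R at support B is upward at 0 m, arm 5.73 m → moment R × 5.73 counterclockwise.
Στ = 0 ⇒ R × 5.73 = 1614 ⇒ R = 282 N.

R_B ≈ 282 N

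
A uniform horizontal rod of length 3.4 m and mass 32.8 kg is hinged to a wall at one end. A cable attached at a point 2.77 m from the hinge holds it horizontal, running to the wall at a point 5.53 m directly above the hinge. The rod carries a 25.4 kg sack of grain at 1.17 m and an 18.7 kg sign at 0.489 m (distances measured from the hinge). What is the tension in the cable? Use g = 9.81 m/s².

T ≈ 375 N

Sum moments about the hinge (the unknown hinge reaction has zero arm there).
Beam weight: 32.8 × 9.81 = 321.8 N down at 1.7 m → arm 1.7 m, τ = 321.8 × 1.7 = 547.1 N·m clockwise.
Sack of grain: 25.4 × 9.81 = 249.2 N down at 1.17 m → arm 1.17 m, τ = 249.2 × 1.17 = 291.6 N·m clockwise.
Sign: 18.7 × 9.81 = 183.4 N down at 0.489 m → arm 0.489 m, τ = 183.4 × 0.489 = 89.68 N·m clockwise.
Total clockwise load moment = 928.4 N·m.
The cable tension T acts at 2.77 m; only its component perpendicular to the rod, T sinθ, produces torque. sinθ = h/√(h²+d²) = 5.53/√(5.53²+2.77²) = 0.8941.
Setting net torque to zero: T × 2.77 × 0.8941 = 928.4 → T = 928.4 / 2.477 = 375 N.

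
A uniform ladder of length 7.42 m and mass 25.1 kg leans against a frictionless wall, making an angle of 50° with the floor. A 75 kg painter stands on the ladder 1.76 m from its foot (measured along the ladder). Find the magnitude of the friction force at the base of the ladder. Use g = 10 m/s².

f ≈ 255 N

Sum moments about the foot of the ladder (the floor normal and friction both act there and drop out).
Ladder weight 25.1×10 = 251 N acts at 3.71 m along the ladder; its horizontal arm is 3.71·cos50° = 2.385 m → τ = 598.6 N·m clockwise.
Painter: 75×10 = 750 N at 1.76 m → arm 1.131 m → τ = 848.2 N·m clockwise.
Wall normal N acts horizontally at the top; its moment arm is the height L sinθ = 7.42·sin50° = 5.684 m, counterclockwise.
For rotational equilibrium, N × 5.684 = 1447, so N = 255 N.
ΣFx = 0: friction at the foot balances the wall's push, so f = N_wall = 255 N.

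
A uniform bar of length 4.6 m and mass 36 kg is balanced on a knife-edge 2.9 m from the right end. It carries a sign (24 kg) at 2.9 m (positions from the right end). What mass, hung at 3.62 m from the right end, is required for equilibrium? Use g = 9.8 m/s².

m ≈ 30 kg

Taking torques about the knife-edge (at 2.9 m from the right end):
Beam weight: 36 × 9.8 = 352.8 N down at 2.3 m → arm 0.6 m, τ = 352.8 × 0.6 = 211.7 N·m clockwise.
Sign: acts at the knife-edge, moment arm 0 → no torque.
Net moment of known loads = 211.7 N·m clockwise.
An unknown mass m at 3.62 m has arm 0.72 m; its moment is m·g·0.72 counterclockwise.
For rotational equilibrium, m × 9.8 × 0.72 = 211.7, so m = 211.7 / (9.8 × 0.72) = 30 kg.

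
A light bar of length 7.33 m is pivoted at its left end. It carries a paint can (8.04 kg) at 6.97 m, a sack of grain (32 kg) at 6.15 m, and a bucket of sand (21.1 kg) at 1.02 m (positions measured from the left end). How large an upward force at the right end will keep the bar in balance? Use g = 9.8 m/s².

Take moments about the left end.
Paint can: 8.04 × 9.8 = 78.79 N down at 6.97 m → arm 6.97 m, τ = 78.79 × 6.97 = 549.2 N·m clockwise.
Sack of grain: 32 × 9.8 = 313.6 N down at 6.15 m → arm 6.15 m, τ = 313.6 × 6.15 = 1929 N·m clockwise.
Bucket of sand: 21.1 × 9.8 = 206.8 N down at 1.02 m → arm 1.02 m, τ = 206.8 × 1.02 = 210.9 N·m clockwise.
Net moment of the loads = 2689 N·m clockwise.
The upward force F acts at the right end, arm 7.33 m, giving F × 7.33 counterclockwise.
Στ = 0 ⇒ F × 7.33 = 2689 ⇒ F = 2689 / 7.33 = 367 N.

F ≈ 367 N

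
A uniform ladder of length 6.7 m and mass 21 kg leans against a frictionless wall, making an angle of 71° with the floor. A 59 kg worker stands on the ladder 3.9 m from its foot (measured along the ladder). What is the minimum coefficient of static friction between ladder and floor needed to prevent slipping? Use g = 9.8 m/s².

Take moments about the foot of the ladder.
Ladder weight 21×9.8 = 205.8 N acts at 3.35 m along the ladder; its horizontal arm is 3.35·cos71° = 1.091 m → τ = 224.5 N·m clockwise.
Worker: 59×9.8 = 578.2 N at 3.9 m → arm 1.27 m → τ = 734.3 N·m clockwise.
Wall normal N acts horizontally at the top; its moment arm is the height L sinθ = 6.7·sin71° = 6.335 m, counterclockwise.
For rotational equilibrium, N × 6.335 = 958.8, so N = 151.3 N.
ΣFx = 0 ⇒ f = N_wall = 151.3 N. ΣFy = 0 ⇒ N_floor = 784 N.
μ_min = f / N_floor = 151.3 / 784 = 0.193.

μ_min ≈ 0.193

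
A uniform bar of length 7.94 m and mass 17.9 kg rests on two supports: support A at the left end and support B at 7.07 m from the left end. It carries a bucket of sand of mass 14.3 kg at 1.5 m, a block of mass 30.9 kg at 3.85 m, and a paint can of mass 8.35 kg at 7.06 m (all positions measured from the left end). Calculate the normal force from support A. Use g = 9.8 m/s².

Choose support B as the axis so its reaction then has zero moment arm.
Beam weight: 17.9 × 9.8 = 175.4 N down at 3.97 m → arm 3.1 m, τ = 175.4 × 3.1 = 543.7 N·m counterclockwise.
Bucket of sand: 14.3 × 9.8 = 140.1 N down at 1.5 m → arm 5.57 m, τ = 140.1 × 5.57 = 780.4 N·m counterclockwise.
Block: 30.9 × 9.8 = 302.8 N down at 3.85 m → arm 3.22 m, τ = 302.8 × 3.22 = 975 N·m counterclockwise.
Paint can: 8.35 × 9.8 = 81.83 N down at 7.06 m → arm 0.01 m, τ = 81.83 × 0.01 = 0.8183 N·m counterclockwise.
Net load moment about support B = 2300 N·m counterclockwise.
Reaction R at support A is upward at 0 m, arm 7.07 m → moment R × 7.07 clockwise.
For rotational equilibrium, R × 7.07 = 2300, so R = 325 N.

R_A ≈ 325 N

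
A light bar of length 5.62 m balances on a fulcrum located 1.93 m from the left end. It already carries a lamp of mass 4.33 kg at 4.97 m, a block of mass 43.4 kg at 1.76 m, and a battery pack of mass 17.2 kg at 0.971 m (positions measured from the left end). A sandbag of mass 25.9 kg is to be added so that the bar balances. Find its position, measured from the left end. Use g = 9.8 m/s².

Sum moments about the fulcrum (at 1.93 m from the left end) (the support reaction has zero arm there).
Lamp: 4.33 × 9.8 = 42.43 N down at 4.97 m → arm 3.04 m, τ = 42.43 × 3.04 = 129 N·m clockwise.
Block: 43.4 × 9.8 = 425.3 N down at 1.76 m → arm 0.17 m, τ = 425.3 × 0.17 = 72.3 N·m counterclockwise.
Battery pack: 17.2 × 9.8 = 168.6 N down at 0.971 m → arm 0.959 m, τ = 168.6 × 0.959 = 161.7 N·m counterclockwise.
Net moment of existing loads = 105 N·m counterclockwise.
The sandbag weighs 25.9 × 9.8 = 253.8 N and must supply an equal clockwise moment, so its lever arm about the fulcrum is 105 / 253.8 = 0.414 m.
That puts it at 1.93 + 0.414 = 2.34 m from the left end.

x ≈ 2.34 m from the left end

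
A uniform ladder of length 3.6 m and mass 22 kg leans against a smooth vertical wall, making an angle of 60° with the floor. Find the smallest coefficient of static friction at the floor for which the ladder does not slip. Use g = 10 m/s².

μ_min ≈ 0.289

Sum moments about the foot of the ladder (the floor normal and friction both act there and drop out).
Ladder weight 22×10 = 220 N acts at 1.8 m along the ladder; its horizontal arm is 1.8·cos60° = 0.9 m → τ = 198 N·m clockwise.
Wall normal N acts horizontally at the top; its moment arm is the height L sinθ = 3.6·sin60° = 3.118 m, counterclockwise.
Setting net torque to zero: N × 3.118 = 198 → N = 63.5 N.
ΣFx = 0 ⇒ f = N_wall = 63.5 N. ΣFy = 0 ⇒ N_floor = 220 N.
μ_min = f / N_floor = 63.5 / 220 = 0.289.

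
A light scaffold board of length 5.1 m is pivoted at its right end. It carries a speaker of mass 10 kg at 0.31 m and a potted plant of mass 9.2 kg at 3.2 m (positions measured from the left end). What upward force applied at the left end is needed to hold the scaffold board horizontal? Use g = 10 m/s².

Taking torques about the right end:
Speaker: 10 × 10 = 100 N down at 0.31 m → arm 4.79 m, τ = 100 × 4.79 = 479 N·m counterclockwise.
Potted plant: 9.2 × 10 = 92 N down at 3.2 m → arm 1.9 m, τ = 92 × 1.9 = 174.8 N·m counterclockwise.
Net moment of the loads = 653.8 N·m counterclockwise.
The upward force F acts at the left end, arm 5.1 m, giving F × 5.1 clockwise.
Balancing moments: F × 5.1 = 653.8, giving F = 653.8 / 5.1 = 128 N.

F ≈ 128 N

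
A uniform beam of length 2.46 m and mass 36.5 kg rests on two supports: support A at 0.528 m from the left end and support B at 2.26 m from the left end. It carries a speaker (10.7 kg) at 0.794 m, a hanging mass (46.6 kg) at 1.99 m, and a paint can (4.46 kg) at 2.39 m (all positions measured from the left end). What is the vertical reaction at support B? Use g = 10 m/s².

R_B ≈ 606 N

Choose support A as the axis so its reaction then has zero moment arm.
Beam weight: 36.5 × 10 = 365 N down at 1.23 m → arm 0.702 m, τ = 365 × 0.702 = 256.2 N·m clockwise.
Speaker: 10.7 × 10 = 107 N down at 0.794 m → arm 0.266 m, τ = 107 × 0.266 = 28.46 N·m clockwise.
Hanging mass: 46.6 × 10 = 466 N down at 1.99 m → arm 1.462 m, τ = 466 × 1.462 = 681.3 N·m clockwise.
Paint can: 4.46 × 10 = 44.6 N down at 2.39 m → arm 1.862 m, τ = 44.6 × 1.862 = 83.05 N·m clockwise.
Net load moment about support A = 1049 N·m clockwise.
Reaction R at support B is upward at 2.26 m, arm 1.732 m → moment R × 1.732 counterclockwise.
Balancing moments: R × 1.732 = 1049, giving R = 606 N.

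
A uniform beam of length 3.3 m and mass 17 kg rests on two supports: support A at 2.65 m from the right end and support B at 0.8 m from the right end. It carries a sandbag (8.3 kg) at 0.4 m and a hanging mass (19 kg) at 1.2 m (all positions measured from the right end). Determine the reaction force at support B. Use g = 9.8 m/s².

R_B ≈ 335 N

Sum moments about support A (its reaction then has zero moment arm).
Beam weight: 17 × 9.8 = 166.6 N down at 1.65 m → arm 1 m, τ = 166.6 × 1 = 166.6 N·m clockwise.
Sandbag: 8.3 × 9.8 = 81.34 N down at 0.4 m → arm 2.25 m, τ = 81.34 × 2.25 = 183 N·m clockwise.
Hanging mass: 19 × 9.8 = 186.2 N down at 1.2 m → arm 1.45 m, τ = 186.2 × 1.45 = 270 N·m clockwise.
Net load moment about support A = 619.6 N·m clockwise.
Reaction R at support B is upward at 0.8 m, arm 1.85 m → moment R × 1.85 counterclockwise.
Στ = 0 ⇒ R × 1.85 = 619.6 ⇒ R = 335 N.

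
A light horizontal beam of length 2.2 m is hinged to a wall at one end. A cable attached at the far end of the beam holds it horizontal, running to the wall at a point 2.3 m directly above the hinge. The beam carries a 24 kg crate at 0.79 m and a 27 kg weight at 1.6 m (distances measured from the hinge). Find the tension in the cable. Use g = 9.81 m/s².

T ≈ 384 N

About the hinge:
Crate: 24 × 9.81 = 235.4 N down at 0.79 m → arm 0.79 m, τ = 235.4 × 0.79 = 186 N·m clockwise.
Weight: 27 × 9.81 = 264.9 N down at 1.6 m → arm 1.6 m, τ = 264.9 × 1.6 = 423.8 N·m clockwise.
Total clockwise load moment = 609.8 N·m.
The cable tension T acts at 2.2 m; only its component perpendicular to the beam, T sinθ, produces torque. sinθ = h/√(h²+d²) = 2.3/√(2.3²+2.2²) = 0.7226.
Balancing moments: T × 2.2 × 0.7226 = 609.8, giving T = 609.8 / 1.59 = 384 N.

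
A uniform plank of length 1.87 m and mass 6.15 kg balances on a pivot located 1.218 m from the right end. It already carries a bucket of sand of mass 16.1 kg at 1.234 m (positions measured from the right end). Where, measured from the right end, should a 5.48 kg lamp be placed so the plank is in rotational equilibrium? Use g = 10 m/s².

Sum moments about the pivot (at 1.218 m from the right end) (the support reaction has zero arm there).
Beam weight: 6.15 × 10 = 61.5 N down at 0.935 m → arm 0.283 m, τ = 61.5 × 0.283 = 17.4 N·m clockwise.
Bucket of sand: 16.1 × 10 = 161 N down at 1.234 m → arm 0.016 m, τ = 161 × 0.016 = 2.576 N·m counterclockwise.
Net moment of existing loads = 14.82 N·m clockwise.
The lamp weighs 5.48 × 10 = 54.8 N and must supply an equal counterclockwise moment, so its lever arm about the pivot is 14.82 / 54.8 = 0.27 m.
That puts it at 1.218 + 0.27 = 1.49 m from the right end.

x ≈ 1.49 m from the right end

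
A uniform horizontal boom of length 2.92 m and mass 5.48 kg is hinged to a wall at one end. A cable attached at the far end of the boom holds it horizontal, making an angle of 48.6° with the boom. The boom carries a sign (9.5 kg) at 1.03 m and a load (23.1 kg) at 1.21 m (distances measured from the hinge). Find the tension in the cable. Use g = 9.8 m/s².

Sum moments about the hinge (the unknown hinge reaction has zero arm there).
Beam weight: 5.48 × 9.8 = 53.7 N down at 1.46 m → arm 1.46 m, τ = 53.7 × 1.46 = 78.4 N·m clockwise.
Sign: 9.5 × 9.8 = 93.1 N down at 1.03 m → arm 1.03 m, τ = 93.1 × 1.03 = 95.89 N·m clockwise.
Load: 23.1 × 9.8 = 226.4 N down at 1.21 m → arm 1.21 m, τ = 226.4 × 1.21 = 273.9 N·m clockwise.
Total clockwise load moment = 448.2 N·m.
The cable tension T acts at 2.92 m; only its component perpendicular to the boom, T sinθ, produces torque. sin 48.6° = 0.7501.
Balancing moments: T × 2.92 × 0.7501 = 448.2, giving T = 448.2 / 2.19 = 205 N.

T ≈ 205 N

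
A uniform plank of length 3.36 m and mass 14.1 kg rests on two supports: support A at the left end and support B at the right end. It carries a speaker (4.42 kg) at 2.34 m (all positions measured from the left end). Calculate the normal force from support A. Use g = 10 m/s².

R_A ≈ 83.9 N

Sum moments about support B (its reaction then has zero moment arm).
Beam weight: 14.1 × 10 = 141 N down at 1.68 m → arm 1.68 m, τ = 141 × 1.68 = 236.9 N·m counterclockwise.
Speaker: 4.42 × 10 = 44.2 N down at 2.34 m → arm 1.02 m, τ = 44.2 × 1.02 = 45.08 N·m counterclockwise.
Net load moment about support B = 282 N·m counterclockwise.
Reaction R at support A is upward at 0 m, arm 3.36 m → moment R × 3.36 clockwise.
Setting net torque to zero: R × 3.36 = 282 → R = 83.9 N.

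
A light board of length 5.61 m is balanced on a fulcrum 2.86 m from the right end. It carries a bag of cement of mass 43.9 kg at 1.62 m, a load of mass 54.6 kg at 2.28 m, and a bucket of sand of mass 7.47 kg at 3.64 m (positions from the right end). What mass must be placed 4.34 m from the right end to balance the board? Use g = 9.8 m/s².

Choose the fulcrum (at 2.86 m from the right end) as the axis so the support reaction has zero arm there.
Bag of cement: 43.9 × 9.8 = 430.2 N down at 1.62 m → arm 1.24 m, τ = 430.2 × 1.24 = 533.4 N·m clockwise.
Load: 54.6 × 9.8 = 535.1 N down at 2.28 m → arm 0.58 m, τ = 535.1 × 0.58 = 310.4 N·m clockwise.
Bucket of sand: 7.47 × 9.8 = 73.21 N down at 3.64 m → arm 0.78 m, τ = 73.21 × 0.78 = 57.1 N·m counterclockwise.
Net moment of known loads = 786.7 N·m clockwise.
An unknown mass m at 4.34 m has arm 1.48 m; its moment is m·g·1.48 counterclockwise.
Setting net torque to zero: m × 9.8 × 1.48 = 786.7 → m = 786.7 / (9.8 × 1.48) = 54.2 kg.

m ≈ 54.2 kg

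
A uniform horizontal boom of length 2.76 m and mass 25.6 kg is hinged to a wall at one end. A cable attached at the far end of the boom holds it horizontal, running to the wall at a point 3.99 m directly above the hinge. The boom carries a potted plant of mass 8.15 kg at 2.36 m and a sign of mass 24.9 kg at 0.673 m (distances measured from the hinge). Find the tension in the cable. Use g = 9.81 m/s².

Taking torques about the hinge:
Beam weight: 25.6 × 9.81 = 251.1 N down at 1.38 m → arm 1.38 m, τ = 251.1 × 1.38 = 346.5 N·m clockwise.
Potted plant: 8.15 × 9.81 = 79.95 N down at 2.36 m → arm 2.36 m, τ = 79.95 × 2.36 = 188.7 N·m clockwise.
Sign: 24.9 × 9.81 = 244.3 N down at 0.673 m → arm 0.673 m, τ = 244.3 × 0.673 = 164.4 N·m clockwise.
Total clockwise load moment = 699.6 N·m.
The cable tension T acts at 2.76 m; only its component perpendicular to the boom, T sinθ, produces torque. sinθ = h/√(h²+d²) = 3.99/√(3.99²+2.76²) = 0.8224.
Balancing moments: T × 2.76 × 0.8224 = 699.6, giving T = 699.6 / 2.27 = 308 N.

T ≈ 308 N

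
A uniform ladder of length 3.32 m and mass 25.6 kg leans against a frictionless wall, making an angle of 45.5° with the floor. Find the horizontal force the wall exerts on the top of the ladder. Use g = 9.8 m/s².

Taking torques about the foot of the ladder:
Ladder weight 25.6×9.8 = 250.9 N acts at 1.66 m along the ladder; its horizontal arm is 1.66·cos45.5° = 1.164 m → τ = 292 N·m clockwise.
Wall normal N acts horizontally at the top; its moment arm is the height L sinθ = 3.32·sin45.5° = 2.368 m, counterclockwise.
Setting net torque to zero: N × 2.368 = 292 → N = 123 N.

N_wall ≈ 123 N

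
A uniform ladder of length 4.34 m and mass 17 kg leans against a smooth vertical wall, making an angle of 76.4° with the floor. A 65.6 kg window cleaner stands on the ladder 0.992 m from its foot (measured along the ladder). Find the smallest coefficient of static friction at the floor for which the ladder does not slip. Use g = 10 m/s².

Take moments about the foot of the ladder.
Ladder weight 17×10 = 170 N acts at 2.17 m along the ladder; its horizontal arm is 2.17·cos76.4° = 0.5103 m → τ = 86.75 N·m clockwise.
Window cleaner: 65.6×10 = 656 N at 0.992 m → arm 0.2333 m → τ = 153 N·m clockwise.
Wall normal N acts horizontally at the top; its moment arm is the height L sinθ = 4.34·sin76.4° = 4.218 m, counterclockwise.
For rotational equilibrium, N × 4.218 = 239.8, so N = 56.85 N.
ΣFx = 0 ⇒ f = N_wall = 56.85 N. ΣFy = 0 ⇒ N_floor = 826 N.
μ_min = f / N_floor = 56.85 / 826 = 0.0688.

μ_min ≈ 0.0688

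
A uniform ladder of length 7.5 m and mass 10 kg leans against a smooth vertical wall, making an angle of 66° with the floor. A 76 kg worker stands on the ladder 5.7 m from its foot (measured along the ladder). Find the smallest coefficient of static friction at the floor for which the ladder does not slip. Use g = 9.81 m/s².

μ_min ≈ 0.325

About the foot of the ladder:
Ladder weight 10×9.81 = 98.1 N acts at 3.75 m along the ladder; its horizontal arm is 3.75·cos66° = 1.525 m → τ = 149.6 N·m clockwise.
Worker: 76×9.81 = 745.6 N at 5.7 m → arm 2.318 m → τ = 1728 N·m clockwise.
Wall normal N acts horizontally at the top; its moment arm is the height L sinθ = 7.5·sin66° = 6.852 m, counterclockwise.
Setting net torque to zero: N × 6.852 = 1878 → N = 274.1 N.
ΣFx = 0 ⇒ f = N_wall = 274.1 N. ΣFy = 0 ⇒ N_floor = 843.7 N.
μ_min = f / N_floor = 274.1 / 843.7 = 0.325.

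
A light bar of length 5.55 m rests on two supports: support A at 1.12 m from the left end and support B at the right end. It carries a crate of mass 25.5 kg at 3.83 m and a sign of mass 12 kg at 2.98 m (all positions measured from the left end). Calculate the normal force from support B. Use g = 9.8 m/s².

R_B ≈ 202 N

About support A:
Crate: 25.5 × 9.8 = 249.9 N down at 3.83 m → arm 2.71 m, τ = 249.9 × 2.71 = 677.2 N·m clockwise.
Sign: 12 × 9.8 = 117.6 N down at 2.98 m → arm 1.86 m, τ = 117.6 × 1.86 = 218.7 N·m clockwise.
Net load moment about support A = 895.9 N·m clockwise.
Reaction R at support B is upward at 5.55 m, arm 4.43 m → moment R × 4.43 counterclockwise.
For rotational equilibrium, R × 4.43 = 895.9, so R = 202 N.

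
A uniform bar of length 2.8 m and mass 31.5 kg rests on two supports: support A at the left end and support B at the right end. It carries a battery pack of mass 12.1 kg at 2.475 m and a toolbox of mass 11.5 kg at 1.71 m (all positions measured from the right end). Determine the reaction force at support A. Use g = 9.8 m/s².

R_A ≈ 328 N

Taking torques about support B:
Beam weight: 31.5 × 9.8 = 308.7 N down at 1.4 m → arm 1.4 m, τ = 308.7 × 1.4 = 432.2 N·m counterclockwise.
Battery pack: 12.1 × 9.8 = 118.6 N down at 2.475 m → arm 2.475 m, τ = 118.6 × 2.475 = 293.5 N·m counterclockwise.
Toolbox: 11.5 × 9.8 = 112.7 N down at 1.71 m → arm 1.71 m, τ = 112.7 × 1.71 = 192.7 N·m counterclockwise.
Net load moment about support B = 918.4 N·m counterclockwise.
Reaction R at support A is upward at 2.8 m, arm 2.8 m → moment R × 2.8 clockwise.
For rotational equilibrium, R × 2.8 = 918.4, so R = 328 N.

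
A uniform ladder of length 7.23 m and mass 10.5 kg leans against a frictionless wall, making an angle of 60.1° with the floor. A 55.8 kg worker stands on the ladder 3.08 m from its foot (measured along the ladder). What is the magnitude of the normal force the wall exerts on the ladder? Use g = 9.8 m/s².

N_wall ≈ 164 N

Sum moments about the foot of the ladder (the floor normal and friction both act there and drop out).
Ladder weight 10.5×9.8 = 102.9 N acts at 3.615 m along the ladder; its horizontal arm is 3.615·cos60.1° = 1.802 m → τ = 185.4 N·m clockwise.
Worker: 55.8×9.8 = 546.8 N at 3.08 m → arm 1.535 m → τ = 839.3 N·m clockwise.
Wall normal N acts horizontally at the top; its moment arm is the height L sinθ = 7.23·sin60.1° = 6.268 m, counterclockwise.
Setting net torque to zero: N × 6.268 = 1025 → N = 164 N.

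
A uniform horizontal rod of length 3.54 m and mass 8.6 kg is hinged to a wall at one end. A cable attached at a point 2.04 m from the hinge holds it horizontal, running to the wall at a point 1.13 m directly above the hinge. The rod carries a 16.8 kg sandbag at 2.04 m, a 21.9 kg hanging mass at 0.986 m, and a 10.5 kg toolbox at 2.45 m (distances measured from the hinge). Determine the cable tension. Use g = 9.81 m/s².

T ≈ 961 N

Take moments about the hinge.
Beam weight: 8.6 × 9.81 = 84.37 N down at 1.77 m → arm 1.77 m, τ = 84.37 × 1.77 = 149.3 N·m clockwise.
Sandbag: 16.8 × 9.81 = 164.8 N down at 2.04 m → arm 2.04 m, τ = 164.8 × 2.04 = 336.2 N·m clockwise.
Hanging mass: 21.9 × 9.81 = 214.8 N down at 0.986 m → arm 0.986 m, τ = 214.8 × 0.986 = 211.8 N·m clockwise.
Toolbox: 10.5 × 9.81 = 103 N down at 2.45 m → arm 2.45 m, τ = 103 × 2.45 = 252.4 N·m clockwise.
Total clockwise load moment = 949.7 N·m.
The cable tension T acts at 2.04 m; only its component perpendicular to the rod, T sinθ, produces torque. sinθ = h/√(h²+d²) = 1.13/√(1.13²+2.04²) = 0.4846.
For rotational equilibrium, T × 2.04 × 0.4846 = 949.7, so T = 949.7 / 0.9886 = 961 N.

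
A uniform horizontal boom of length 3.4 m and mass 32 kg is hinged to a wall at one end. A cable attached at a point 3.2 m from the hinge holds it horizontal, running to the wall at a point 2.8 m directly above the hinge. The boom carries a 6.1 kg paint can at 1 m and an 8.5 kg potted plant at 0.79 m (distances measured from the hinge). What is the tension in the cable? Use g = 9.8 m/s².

T ≈ 313 N

Take moments about the hinge.
Beam weight: 32 × 9.8 = 313.6 N down at 1.7 m → arm 1.7 m, τ = 313.6 × 1.7 = 533.1 N·m clockwise.
Paint can: 6.1 × 9.8 = 59.78 N down at 1 m → arm 1 m, τ = 59.78 × 1 = 59.78 N·m clockwise.
Potted plant: 8.5 × 9.8 = 83.3 N down at 0.79 m → arm 0.79 m, τ = 83.3 × 0.79 = 65.81 N·m clockwise.
Total clockwise load moment = 658.7 N·m.
The cable tension T acts at 3.2 m; only its component perpendicular to the boom, T sinθ, produces torque. sinθ = h/√(h²+d²) = 2.8/√(2.8²+3.2²) = 0.6585.
Balancing moments: T × 3.2 × 0.6585 = 658.7, giving T = 658.7 / 2.107 = 313 N.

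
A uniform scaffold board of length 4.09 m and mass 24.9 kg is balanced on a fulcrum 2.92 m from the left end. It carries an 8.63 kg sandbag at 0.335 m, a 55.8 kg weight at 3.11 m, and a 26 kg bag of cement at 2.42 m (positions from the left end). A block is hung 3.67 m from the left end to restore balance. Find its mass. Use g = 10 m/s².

Take moments about the fulcrum (at 2.92 m from the left end).
Beam weight: 24.9 × 10 = 249 N down at 2.045 m → arm 0.875 m, τ = 249 × 0.875 = 217.9 N·m counterclockwise.
Sandbag: 8.63 × 10 = 86.3 N down at 0.335 m → arm 2.585 m, τ = 86.3 × 2.585 = 223.1 N·m counterclockwise.
Weight: 55.8 × 10 = 558 N down at 3.11 m → arm 0.19 m, τ = 558 × 0.19 = 106 N·m clockwise.
Bag of cement: 26 × 10 = 260 N down at 2.42 m → arm 0.5 m, τ = 260 × 0.5 = 130 N·m counterclockwise.
Net moment of known loads = 465 N·m counterclockwise.
An unknown mass m at 3.67 m has arm 0.75 m; its moment is m·g·0.75 clockwise.
Setting net torque to zero: m × 10 × 0.75 = 465 → m = 465 / (10 × 0.75) = 62 kg.

m ≈ 62 kg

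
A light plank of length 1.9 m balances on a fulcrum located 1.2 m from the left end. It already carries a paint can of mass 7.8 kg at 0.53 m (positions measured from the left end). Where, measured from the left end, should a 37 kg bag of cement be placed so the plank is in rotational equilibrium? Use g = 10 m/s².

x ≈ 1.34 m from the left end

Take moments about the fulcrum (at 1.2 m from the left end).
Paint can: 7.8 × 10 = 78 N down at 0.53 m → arm 0.67 m, τ = 78 × 0.67 = 52.26 N·m counterclockwise.
Net moment of existing loads = 52.26 N·m counterclockwise.
The bag of cement weighs 37 × 10 = 370 N and must supply an equal clockwise moment, so its lever arm about the fulcrum is 52.26 / 370 = 0.141 m.
That puts it at 1.2 + 0.141 = 1.34 m from the left end.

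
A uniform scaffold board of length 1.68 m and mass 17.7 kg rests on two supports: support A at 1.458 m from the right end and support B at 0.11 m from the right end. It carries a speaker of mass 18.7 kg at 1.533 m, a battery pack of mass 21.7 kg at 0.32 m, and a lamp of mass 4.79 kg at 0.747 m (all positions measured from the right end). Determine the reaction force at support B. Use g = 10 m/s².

R_B ≈ 279 N

About support A:
Beam weight: 17.7 × 10 = 177 N down at 0.84 m → arm 0.618 m, τ = 177 × 0.618 = 109.4 N·m clockwise.
Speaker: 18.7 × 10 = 187 N down at 1.533 m → arm 0.075 m, τ = 187 × 0.075 = 14.03 N·m counterclockwise.
Battery pack: 21.7 × 10 = 217 N down at 0.32 m → arm 1.138 m, τ = 217 × 1.138 = 246.9 N·m clockwise.
Lamp: 4.79 × 10 = 47.9 N down at 0.747 m → arm 0.711 m, τ = 47.9 × 0.711 = 34.06 N·m clockwise.
Net load moment about support A = 376.3 N·m clockwise.
Reaction R at support B is upward at 0.11 m, arm 1.348 m → moment R × 1.348 counterclockwise.
For rotational equilibrium, R × 1.348 = 376.3, so R = 279 N.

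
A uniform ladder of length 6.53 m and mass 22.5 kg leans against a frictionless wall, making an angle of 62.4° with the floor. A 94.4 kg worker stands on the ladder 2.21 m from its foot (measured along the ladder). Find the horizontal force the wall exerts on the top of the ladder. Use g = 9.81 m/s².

N_wall ≈ 222 N

About the foot of the ladder:
Ladder weight 22.5×9.81 = 220.7 N acts at 3.265 m along the ladder; its horizontal arm is 3.265·cos62.4° = 1.513 m → τ = 333.9 N·m clockwise.
Worker: 94.4×9.81 = 926.1 N at 2.21 m → arm 1.024 m → τ = 948.3 N·m clockwise.
Wall normal N acts horizontally at the top; its moment arm is the height L sinθ = 6.53·sin62.4° = 5.787 m, counterclockwise.
Balancing moments: N × 5.787 = 1282, giving N = 222 N.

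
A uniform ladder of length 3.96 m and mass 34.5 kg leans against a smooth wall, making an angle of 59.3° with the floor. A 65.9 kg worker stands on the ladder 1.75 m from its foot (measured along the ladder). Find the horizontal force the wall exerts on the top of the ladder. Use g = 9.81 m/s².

Sum moments about the foot of the ladder (the floor normal and friction both act there and drop out).
Ladder weight 34.5×9.81 = 338.4 N acts at 1.98 m along the ladder; its horizontal arm is 1.98·cos59.3° = 1.011 m → τ = 342.1 N·m clockwise.
Worker: 65.9×9.81 = 646.5 N at 1.75 m → arm 0.8935 m → τ = 577.6 N·m clockwise.
Wall normal N acts horizontally at the top; its moment arm is the height L sinθ = 3.96·sin59.3° = 3.405 m, counterclockwise.
For rotational equilibrium, N × 3.405 = 919.7, so N = 270 N.

N_wall ≈ 270 N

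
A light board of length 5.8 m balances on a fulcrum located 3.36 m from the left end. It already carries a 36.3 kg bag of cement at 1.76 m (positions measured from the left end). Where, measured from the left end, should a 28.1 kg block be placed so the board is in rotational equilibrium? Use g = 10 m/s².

Take moments about the fulcrum (at 3.36 m from the left end).
Bag of cement: 36.3 × 10 = 363 N down at 1.76 m → arm 1.6 m, τ = 363 × 1.6 = 580.8 N·m counterclockwise.
Net moment of existing loads = 580.8 N·m counterclockwise.
The block weighs 28.1 × 10 = 281 N and must supply an equal clockwise moment, so its lever arm about the fulcrum is 580.8 / 281 = 2.07 m.
That puts it at 3.36 + 2.07 = 5.43 m from the left end.

x ≈ 5.43 m from the left end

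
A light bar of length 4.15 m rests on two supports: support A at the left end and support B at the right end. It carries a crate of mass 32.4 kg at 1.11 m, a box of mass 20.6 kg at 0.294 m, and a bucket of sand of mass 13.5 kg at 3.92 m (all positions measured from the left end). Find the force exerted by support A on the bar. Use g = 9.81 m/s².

Take moments about support B.
Crate: 32.4 × 9.81 = 317.8 N down at 1.11 m → arm 3.04 m, τ = 317.8 × 3.04 = 966.1 N·m counterclockwise.
Box: 20.6 × 9.81 = 202.1 N down at 0.294 m → arm 3.856 m, τ = 202.1 × 3.856 = 779.3 N·m counterclockwise.
Bucket of sand: 13.5 × 9.81 = 132.4 N down at 3.92 m → arm 0.23 m, τ = 132.4 × 0.23 = 30.45 N·m counterclockwise.
Net load moment about support B = 1776 N·m counterclockwise.
Reaction R at support A is upward at 0 m, arm 4.15 m → moment R × 4.15 clockwise.
Balancing moments: R × 4.15 = 1776, giving R = 428 N.

R_A ≈ 428 N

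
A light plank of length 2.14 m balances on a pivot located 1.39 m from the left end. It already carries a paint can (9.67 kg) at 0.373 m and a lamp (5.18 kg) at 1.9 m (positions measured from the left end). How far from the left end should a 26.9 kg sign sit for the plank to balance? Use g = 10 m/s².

Choose the pivot (at 1.39 m from the left end) as the axis so the support reaction has zero arm there.
Paint can: 9.67 × 10 = 96.7 N down at 0.373 m → arm 1.017 m, τ = 96.7 × 1.017 = 98.34 N·m counterclockwise.
Lamp: 5.18 × 10 = 51.8 N down at 1.9 m → arm 0.51 m, τ = 51.8 × 0.51 = 26.42 N·m clockwise.
Net moment of existing loads = 71.92 N·m counterclockwise.
The sign weighs 26.9 × 10 = 269 N and must supply an equal clockwise moment, so its lever arm about the pivot is 71.92 / 269 = 0.267 m.
That puts it at 1.39 + 0.267 = 1.66 m from the left end.

x ≈ 1.66 m from the left end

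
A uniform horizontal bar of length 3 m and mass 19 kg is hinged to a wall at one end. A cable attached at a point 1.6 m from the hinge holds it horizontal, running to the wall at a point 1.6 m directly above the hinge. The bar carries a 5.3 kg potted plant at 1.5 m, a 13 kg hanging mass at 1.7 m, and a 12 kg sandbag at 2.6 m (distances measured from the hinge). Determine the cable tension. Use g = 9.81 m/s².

T ≈ 778 N

Sum moments about the hinge (the unknown hinge reaction has zero arm there).
Beam weight: 19 × 9.81 = 186.4 N down at 1.5 m → arm 1.5 m, τ = 186.4 × 1.5 = 279.6 N·m clockwise.
Potted plant: 5.3 × 9.81 = 51.99 N down at 1.5 m → arm 1.5 m, τ = 51.99 × 1.5 = 77.98 N·m clockwise.
Hanging mass: 13 × 9.81 = 127.5 N down at 1.7 m → arm 1.7 m, τ = 127.5 × 1.7 = 216.8 N·m clockwise.
Sandbag: 12 × 9.81 = 117.7 N down at 2.6 m → arm 2.6 m, τ = 117.7 × 2.6 = 306 N·m clockwise.
Total clockwise load moment = 880.4 N·m.
The cable tension T acts at 1.6 m; only its component perpendicular to the bar, T sinθ, produces torque. sinθ = h/√(h²+d²) = 1.6/√(1.6²+1.6²) = 0.7071.
Balancing moments: T × 1.6 × 0.7071 = 880.4, giving T = 880.4 / 1.131 = 778 N.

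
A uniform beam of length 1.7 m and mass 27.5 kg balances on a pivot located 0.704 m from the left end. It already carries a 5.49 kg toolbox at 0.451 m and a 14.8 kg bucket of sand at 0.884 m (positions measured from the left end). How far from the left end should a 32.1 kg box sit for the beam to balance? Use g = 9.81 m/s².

x ≈ 0.539 m from the left end

Taking torques about the pivot (at 0.704 m from the left end):
Beam weight: 27.5 × 9.81 = 269.8 N down at 0.85 m → arm 0.146 m, τ = 269.8 × 0.146 = 39.39 N·m clockwise.
Toolbox: 5.49 × 9.81 = 53.86 N down at 0.451 m → arm 0.253 m, τ = 53.86 × 0.253 = 13.63 N·m counterclockwise.
Bucket of sand: 14.8 × 9.81 = 145.2 N down at 0.884 m → arm 0.18 m, τ = 145.2 × 0.18 = 26.14 N·m clockwise.
Net moment of existing loads = 51.9 N·m clockwise.
The box weighs 32.1 × 9.81 = 314.9 N and must supply an equal counterclockwise moment, so its lever arm about the pivot is 51.9 / 314.9 = 0.165 m.
That puts it at 0.704 − 0.165 = 0.539 m from the left end.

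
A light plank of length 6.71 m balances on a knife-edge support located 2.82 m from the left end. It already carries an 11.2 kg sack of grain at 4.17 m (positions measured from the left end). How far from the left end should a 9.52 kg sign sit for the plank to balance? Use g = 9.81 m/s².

x ≈ 1.23 m from the left end

Taking torques about the knife-edge support (at 2.82 m from the left end):
Sack of grain: 11.2 × 9.81 = 109.9 N down at 4.17 m → arm 1.35 m, τ = 109.9 × 1.35 = 148.4 N·m clockwise.
Net moment of existing loads = 148.4 N·m clockwise.
The sign weighs 9.52 × 9.81 = 93.39 N and must supply an equal counterclockwise moment, so its lever arm about the knife-edge support is 148.4 / 93.39 = 1.59 m.
That puts it at 2.82 − 1.59 = 1.23 m from the left end.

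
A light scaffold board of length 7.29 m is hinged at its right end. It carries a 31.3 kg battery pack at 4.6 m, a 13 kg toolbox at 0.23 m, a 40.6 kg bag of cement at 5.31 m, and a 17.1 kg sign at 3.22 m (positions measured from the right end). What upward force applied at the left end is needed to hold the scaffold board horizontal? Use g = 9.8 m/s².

Taking torques about the right end:
Battery pack: 31.3 × 9.8 = 306.7 N down at 4.6 m → arm 4.6 m, τ = 306.7 × 4.6 = 1411 N·m counterclockwise.
Toolbox: 13 × 9.8 = 127.4 N down at 0.23 m → arm 0.23 m, τ = 127.4 × 0.23 = 29.3 N·m counterclockwise.
Bag of cement: 40.6 × 9.8 = 397.9 N down at 5.31 m → arm 5.31 m, τ = 397.9 × 5.31 = 2113 N·m counterclockwise.
Sign: 17.1 × 9.8 = 167.6 N down at 3.22 m → arm 3.22 m, τ = 167.6 × 3.22 = 539.7 N·m counterclockwise.
Net moment of the loads = 4093 N·m counterclockwise.
The upward force F acts at the left end, arm 7.29 m, giving F × 7.29 clockwise.
Balancing moments: F × 7.29 = 4093, giving F = 4093 / 7.29 = 561 N.

F ≈ 561 N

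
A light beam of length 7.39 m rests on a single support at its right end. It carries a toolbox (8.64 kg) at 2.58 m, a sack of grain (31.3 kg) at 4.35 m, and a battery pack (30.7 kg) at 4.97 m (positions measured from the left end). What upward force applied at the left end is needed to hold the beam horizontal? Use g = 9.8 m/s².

F ≈ 280 N

Choose the right end as the axis so the unknown pivot reaction has zero arm there.
Toolbox: 8.64 × 9.8 = 84.67 N down at 2.58 m → arm 4.81 m, τ = 84.67 × 4.81 = 407.3 N·m counterclockwise.
Sack of grain: 31.3 × 9.8 = 306.7 N down at 4.35 m → arm 3.04 m, τ = 306.7 × 3.04 = 932.4 N·m counterclockwise.
Battery pack: 30.7 × 9.8 = 300.9 N down at 4.97 m → arm 2.42 m, τ = 300.9 × 2.42 = 728.2 N·m counterclockwise.
Net moment of the loads = 2068 N·m counterclockwise.
The upward force F acts at the left end, arm 7.39 m, giving F × 7.39 clockwise.
Balancing moments: F × 7.39 = 2068, giving F = 2068 / 7.39 = 280 N.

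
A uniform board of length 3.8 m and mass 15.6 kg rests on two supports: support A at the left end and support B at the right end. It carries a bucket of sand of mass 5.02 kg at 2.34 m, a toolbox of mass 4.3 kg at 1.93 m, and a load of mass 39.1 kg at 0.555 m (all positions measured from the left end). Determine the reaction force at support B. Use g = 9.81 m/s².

Choose support A as the axis so its reaction then has zero moment arm.
Beam weight: 15.6 × 9.81 = 153 N down at 1.9 m → arm 1.9 m, τ = 153 × 1.9 = 290.7 N·m clockwise.
Bucket of sand: 5.02 × 9.81 = 49.25 N down at 2.34 m → arm 2.34 m, τ = 49.25 × 2.34 = 115.2 N·m clockwise.
Toolbox: 4.3 × 9.81 = 42.18 N down at 1.93 m → arm 1.93 m, τ = 42.18 × 1.93 = 81.41 N·m clockwise.
Load: 39.1 × 9.81 = 383.6 N down at 0.555 m → arm 0.555 m, τ = 383.6 × 0.555 = 212.9 N·m clockwise.
Net load moment about support A = 700.2 N·m clockwise.
Reaction R at support B is upward at 3.8 m, arm 3.8 m → moment R × 3.8 counterclockwise.
Balancing moments: R × 3.8 = 700.2, giving R = 184 N.

R_B ≈ 184 N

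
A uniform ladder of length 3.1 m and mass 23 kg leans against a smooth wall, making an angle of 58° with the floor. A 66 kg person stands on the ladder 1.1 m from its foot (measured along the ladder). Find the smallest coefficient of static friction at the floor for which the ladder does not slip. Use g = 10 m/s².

About the foot of the ladder:
Ladder weight 23×10 = 230 N acts at 1.55 m along the ladder; its horizontal arm is 1.55·cos58° = 0.8214 m → τ = 188.9 N·m clockwise.
Person: 66×10 = 660 N at 1.1 m → arm 0.5829 m → τ = 384.7 N·m clockwise.
Wall normal N acts horizontally at the top; its moment arm is the height L sinθ = 3.1·sin58° = 2.629 m, counterclockwise.
Balancing moments: N × 2.629 = 573.6, giving N = 218.2 N.
ΣFx = 0 ⇒ f = N_wall = 218.2 N. ΣFy = 0 ⇒ N_floor = 890 N.
μ_min = f / N_floor = 218.2 / 890 = 0.245.

μ_min ≈ 0.245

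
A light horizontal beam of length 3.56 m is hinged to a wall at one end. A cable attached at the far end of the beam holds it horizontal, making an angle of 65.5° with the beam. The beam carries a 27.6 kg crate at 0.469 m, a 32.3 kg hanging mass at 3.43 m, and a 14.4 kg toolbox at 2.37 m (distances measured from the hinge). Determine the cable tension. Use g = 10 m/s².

Sum moments about the hinge (the unknown hinge reaction has zero arm there).
Crate: 27.6 × 10 = 276 N down at 0.469 m → arm 0.469 m, τ = 276 × 0.469 = 129.4 N·m clockwise.
Hanging mass: 32.3 × 10 = 323 N down at 3.43 m → arm 3.43 m, τ = 323 × 3.43 = 1108 N·m clockwise.
Toolbox: 14.4 × 10 = 144 N down at 2.37 m → arm 2.37 m, τ = 144 × 2.37 = 341.3 N·m clockwise.
Total clockwise load moment = 1579 N·m.
The cable tension T acts at 3.56 m; only its component perpendicular to the beam, T sinθ, produces torque. sin 65.5° = 0.91.
Setting net torque to zero: T × 3.56 × 0.91 = 1579 → T = 1579 / 3.24 = 487 N.

T ≈ 487 N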